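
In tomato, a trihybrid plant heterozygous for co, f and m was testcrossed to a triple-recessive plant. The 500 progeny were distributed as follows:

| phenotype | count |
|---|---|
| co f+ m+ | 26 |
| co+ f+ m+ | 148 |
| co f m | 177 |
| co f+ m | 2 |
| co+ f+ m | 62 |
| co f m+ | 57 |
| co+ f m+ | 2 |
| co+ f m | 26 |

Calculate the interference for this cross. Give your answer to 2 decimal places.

0.71

The two most frequent reciprocal classes, co f m and co+ f+ m+, are the parental types, so the F1 was co f m / co+ f+ m+.
The two rarest classes, co f+ m and co+ f m+, are the double crossovers. Comparing them with the parentals, only the f allele has switched, so f is the middle locus and the order is co – f – m.
co–f: (52 + 4)/500 = 0.1120; f–m: (119 + 4)/500 = 0.2460.
Expected DCO frequency = 0.1120 × 0.2460 ≈ 0.02755; observed = 4/500 ≈ 0.00800.
Coefficient of coincidence = 0.00800/0.02755 ≈ 0.29; interference = 1 − 0.29 = 0.71.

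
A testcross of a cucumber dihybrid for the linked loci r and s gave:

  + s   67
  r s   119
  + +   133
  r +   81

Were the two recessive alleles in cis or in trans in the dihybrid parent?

cis

The two most frequent classes are + + (133) and r s (119); these are the parental (non-recombinant) types.
So the F1 carried + + on one chromosome and r s on the other — the recessive alleles are on the same chromosome (cis / coupling).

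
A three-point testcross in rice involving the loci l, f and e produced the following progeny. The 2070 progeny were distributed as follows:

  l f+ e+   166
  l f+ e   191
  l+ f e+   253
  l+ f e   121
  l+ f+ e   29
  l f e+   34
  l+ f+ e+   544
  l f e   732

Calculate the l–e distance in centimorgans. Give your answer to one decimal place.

16.9 centimorgans

The two most frequent reciprocal classes, l+ f+ e+ and l f e, are the parental types, so the F1 was l+ f+ e+ / l f e.
The two rarest classes, l+ f+ e and l f e+, are the double crossovers. Comparing them with the parentals, only the e allele has switched, so e is the middle locus and the order is l – e – f.
Crossovers in the l–e interval produce the single-crossover classes l f+ e+ and l+ f e (166 + 121 = 287) plus the double crossovers (63).
RF(l–e) = (287 + 63) / 2070 = 350/2070 = 0.1691 → 16.9 centimorgans.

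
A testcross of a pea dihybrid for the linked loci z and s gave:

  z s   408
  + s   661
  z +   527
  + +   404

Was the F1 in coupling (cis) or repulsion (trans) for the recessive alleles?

trans

The two most frequent classes are + s (661) and z + (527); these are the parental (non-recombinant) types.
So the F1 carried + s on one chromosome and z + on the other — the recessive alleles are on opposite chromosomes (trans / repulsion).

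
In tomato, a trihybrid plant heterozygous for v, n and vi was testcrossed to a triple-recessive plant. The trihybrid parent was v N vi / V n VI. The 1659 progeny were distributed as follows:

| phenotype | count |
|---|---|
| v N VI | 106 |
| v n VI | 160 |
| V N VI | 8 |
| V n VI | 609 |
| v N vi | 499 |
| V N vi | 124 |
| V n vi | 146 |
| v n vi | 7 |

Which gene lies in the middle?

n

The two rarest classes, v n vi and V N VI, are the double crossovers. Comparing them with the parentals, only the n allele has switched, so n is the middle locus and the order is v – n – vi.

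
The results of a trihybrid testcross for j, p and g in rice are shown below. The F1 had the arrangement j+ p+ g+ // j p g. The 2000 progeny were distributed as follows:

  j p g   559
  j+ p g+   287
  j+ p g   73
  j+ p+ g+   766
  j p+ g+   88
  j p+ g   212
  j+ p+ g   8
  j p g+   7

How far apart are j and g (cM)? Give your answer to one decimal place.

8.8 cM

The two rarest classes, j+ p+ g and j p g+, are the double crossovers. Comparing them with the parentals, only the g allele has switched, so g is the middle locus and the order is p – g – j.
Crossovers in the g–j interval produce the single-crossover classes j p+ g+ and j+ p g (88 + 73 = 161) plus the double crossovers (15).
RF(g–j) = (161 + 15) / 2000 = 176/2000 = 0.0880 → 8.8 cM.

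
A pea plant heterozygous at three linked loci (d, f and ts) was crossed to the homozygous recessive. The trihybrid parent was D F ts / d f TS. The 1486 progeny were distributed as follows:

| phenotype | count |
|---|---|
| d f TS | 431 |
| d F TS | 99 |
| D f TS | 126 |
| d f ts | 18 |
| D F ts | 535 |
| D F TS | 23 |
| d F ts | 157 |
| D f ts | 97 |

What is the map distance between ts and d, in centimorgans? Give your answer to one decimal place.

The two rarest classes, D F TS and d f ts, are the double crossovers. Comparing them with the parentals, only the ts allele has switched, so ts is the middle locus and the order is d – ts – f.
Crossovers in the d–ts interval produce the single-crossover classes d F ts and D f TS (157 + 126 = 283) plus the double crossovers (41).
RF(d–ts) = (283 + 41) / 1486 = 324/1486 = 0.2180 → 21.8 centimorgans.

21.8 centimorgans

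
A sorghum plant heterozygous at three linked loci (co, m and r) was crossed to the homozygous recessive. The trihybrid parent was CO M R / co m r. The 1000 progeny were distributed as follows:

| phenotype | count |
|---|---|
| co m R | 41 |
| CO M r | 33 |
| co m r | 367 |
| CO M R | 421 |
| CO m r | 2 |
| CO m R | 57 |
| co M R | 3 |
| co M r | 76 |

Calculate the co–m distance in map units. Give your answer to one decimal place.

The two rarest classes, co M R and CO m r, are the double crossovers. Comparing them with the parentals, only the co allele has switched, so co is the middle locus and the order is m – co – r.
Crossovers in the m–co interval produce the single-crossover classes CO m R and co M r (57 + 76 = 133) plus the double crossovers (5).
RF(m–co) = (133 + 5) / 1000 = 138/1000 = 0.1380 → 13.8 map units.

13.8 map units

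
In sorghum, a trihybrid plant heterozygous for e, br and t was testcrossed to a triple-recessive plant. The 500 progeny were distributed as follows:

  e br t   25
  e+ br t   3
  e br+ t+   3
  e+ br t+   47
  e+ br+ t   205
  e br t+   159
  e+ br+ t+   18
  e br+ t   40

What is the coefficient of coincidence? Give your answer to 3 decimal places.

0.658

The two most frequent reciprocal classes, e br t+ and e+ br+ t, are the parental types, so the F1 was e br t+ / e+ br+ t.
The two rarest classes, e br+ t+ and e+ br t, are the double crossovers. Comparing them with the parentals, only the br allele has switched, so br is the middle locus and the order is t – br – e.
t–br: (43 + 6)/500 = 0.0980; br–e: (87 + 6)/500 = 0.1860.
Expected DCO frequency = 0.0980 × 0.1860 ≈ 0.01823; observed = 6/500 ≈ 0.01200.
Coefficient of coincidence = 0.01200/0.01823 ≈ 0.658.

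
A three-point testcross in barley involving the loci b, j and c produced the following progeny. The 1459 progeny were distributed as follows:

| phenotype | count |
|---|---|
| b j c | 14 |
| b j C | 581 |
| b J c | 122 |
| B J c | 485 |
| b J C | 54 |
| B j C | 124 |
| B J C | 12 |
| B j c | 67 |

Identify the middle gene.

The two most frequent reciprocal classes, B J c and b j C, are the parental types, so the F1 was B J c / b j C.
The two rarest classes, B J C and b j c, are the double crossovers. Comparing them with the parentals, only the c allele has switched, so c is the middle locus and the order is j – c – b.

c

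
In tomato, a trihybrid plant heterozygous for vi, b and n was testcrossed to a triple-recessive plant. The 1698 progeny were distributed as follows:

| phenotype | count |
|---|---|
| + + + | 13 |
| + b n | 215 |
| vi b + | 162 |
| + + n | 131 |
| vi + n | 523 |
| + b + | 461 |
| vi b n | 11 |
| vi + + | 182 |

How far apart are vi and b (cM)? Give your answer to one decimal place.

18.7 cM

The two most frequent reciprocal classes, + b + and vi + n, are the parental types, so the F1 was + b + / vi + n.
The two rarest classes, + + + and vi b n, are the double crossovers. Comparing them with the parentals, only the b allele has switched, so b is the middle locus and the order is n – b – vi.
Crossovers in the b–vi interval produce the single-crossover classes vi b + and + + n (162 + 131 = 293) plus the double crossovers (24).
RF(b–vi) = (293 + 24) / 1698 = 317/1698 = 0.1867 → 18.7 cM.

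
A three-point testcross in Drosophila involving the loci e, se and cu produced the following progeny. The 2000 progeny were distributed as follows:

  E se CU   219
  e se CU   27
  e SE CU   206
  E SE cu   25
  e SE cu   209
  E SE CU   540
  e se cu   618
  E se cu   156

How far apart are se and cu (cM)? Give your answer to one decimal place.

24.0 cM

The two most frequent reciprocal classes, e se cu and E SE CU, are the parental types, so the F1 was e se cu / E SE CU.
The two rarest classes, e se CU and E SE cu, are the double crossovers. Comparing them with the parentals, only the cu allele has switched, so cu is the middle locus and the order is se – cu – e.
Crossovers in the se–cu interval produce the single-crossover classes e SE cu and E se CU (209 + 219 = 428) plus the double crossovers (52).
RF(se–cu) = (428 + 52) / 2000 = 480/2000 = 0.2400 → 24.0 cM.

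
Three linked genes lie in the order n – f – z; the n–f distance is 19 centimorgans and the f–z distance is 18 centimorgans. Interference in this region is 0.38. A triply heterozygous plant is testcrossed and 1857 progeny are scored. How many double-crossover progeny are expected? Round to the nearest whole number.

Map distances give recombination frequencies of 0.190 and 0.180 for the two intervals.
With interference 0.38 (so coincidence = 0.62), expected double-crossover frequency = 0.190 × 0.180 × 0.62 = 0.02120.
Expected number = 0.02120 × 1857 = 39.38 ≈ 39.

39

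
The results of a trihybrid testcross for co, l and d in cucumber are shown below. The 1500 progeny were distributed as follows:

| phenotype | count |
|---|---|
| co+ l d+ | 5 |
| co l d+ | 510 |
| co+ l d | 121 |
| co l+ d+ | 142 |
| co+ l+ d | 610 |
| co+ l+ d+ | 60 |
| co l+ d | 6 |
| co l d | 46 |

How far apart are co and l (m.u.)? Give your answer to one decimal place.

18.3 m.u.

The two most frequent reciprocal classes, co+ l+ d and co l d+, are the parental types, so the F1 was co+ l+ d / co l d+.
The two rarest classes, co l+ d and co+ l d+, are the double crossovers. Comparing them with the parentals, only the co allele has switched, so co is the middle locus and the order is l – co – d.
Crossovers in the l–co interval produce the single-crossover classes co+ l d and co l+ d+ (121 + 142 = 263) plus the double crossovers (11).
RF(l–co) = (263 + 11) / 1500 = 274/1500 = 0.1827 → 18.3 m.u.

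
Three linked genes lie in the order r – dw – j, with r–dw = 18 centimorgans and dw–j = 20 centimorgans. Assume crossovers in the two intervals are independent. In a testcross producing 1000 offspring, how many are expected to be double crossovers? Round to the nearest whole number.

36

Map distances give recombination frequencies of 0.180 and 0.200 for the two intervals.
With no interference, expected double-crossover frequency = 0.180 × 0.200 = 0.03600.
Expected number = 0.03600 × 1000 = 36.00 ≈ 36.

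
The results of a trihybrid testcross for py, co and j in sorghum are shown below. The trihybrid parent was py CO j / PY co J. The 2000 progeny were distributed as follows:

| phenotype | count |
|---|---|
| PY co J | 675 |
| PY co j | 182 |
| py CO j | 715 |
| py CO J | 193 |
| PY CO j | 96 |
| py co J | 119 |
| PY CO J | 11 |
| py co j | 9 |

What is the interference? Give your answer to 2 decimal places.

The two rarest classes, py co j and PY CO J, are the double crossovers. Comparing them with the parentals, only the co allele has switched, so co is the middle locus and the order is j – co – py.
j–co: (375 + 20)/2000 = 0.1975; co–py: (215 + 20)/2000 = 0.1175.
Expected DCO frequency = 0.1975 × 0.1175 ≈ 0.02321; observed = 20/2000 ≈ 0.01000.
Coefficient of coincidence = 0.01000/0.02321 ≈ 0.43; interference = 1 − 0.43 = 0.57.

0.57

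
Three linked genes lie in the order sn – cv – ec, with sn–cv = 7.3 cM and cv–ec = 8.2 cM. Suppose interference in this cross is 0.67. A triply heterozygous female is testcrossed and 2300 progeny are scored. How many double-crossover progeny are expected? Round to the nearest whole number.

5

Map distances give recombination frequencies of 0.073 and 0.082 for the two intervals.
With interference 0.67 (so coincidence = 0.33), expected double-crossover frequency = 0.073 × 0.082 × 0.33 = 0.00198.
Expected number = 0.00198 × 2300 = 4.54 ≈ 5.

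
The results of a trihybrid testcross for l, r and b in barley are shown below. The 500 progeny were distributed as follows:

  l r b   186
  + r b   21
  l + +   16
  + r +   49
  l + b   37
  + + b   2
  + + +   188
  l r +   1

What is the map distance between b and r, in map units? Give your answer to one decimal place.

The two most frequent reciprocal classes, l r b and + + +, are the parental types, so the F1 was l r b / + + +.
The two rarest classes, l r + and + + b, are the double crossovers. Comparing them with the parentals, only the b allele has switched, so b is the middle locus and the order is r – b – l.
Crossovers in the r–b interval produce the single-crossover classes l + b and + r + (37 + 49 = 86) plus the double crossovers (3).
RF(r–b) = (86 + 3) / 500 = 89/500 = 0.1780 → 17.8 map units.

17.8 map units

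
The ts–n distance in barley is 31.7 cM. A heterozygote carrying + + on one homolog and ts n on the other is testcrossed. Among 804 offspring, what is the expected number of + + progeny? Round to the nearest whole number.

275

A map distance of 31.7 cM corresponds to a recombination frequency of 0.317.
The F1 is + + / ts n, so + + is a parental gamete class with expected frequency (1 − r)/2 = 0.683/2 = 0.3415.
Expected number = 0.3415 × 804 = 274.57 ≈ 275.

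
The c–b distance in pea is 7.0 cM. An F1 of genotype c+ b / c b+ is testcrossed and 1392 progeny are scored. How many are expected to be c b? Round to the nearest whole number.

49

A map distance of 7.0 cM corresponds to a recombination frequency of 0.070.
The F1 is c+ b / c b+, so c b is a recombinant gamete class with expected frequency r/2 = 0.070/2 = 0.0350.
Expected number = 0.0350 × 1392 = 48.72 ≈ 49.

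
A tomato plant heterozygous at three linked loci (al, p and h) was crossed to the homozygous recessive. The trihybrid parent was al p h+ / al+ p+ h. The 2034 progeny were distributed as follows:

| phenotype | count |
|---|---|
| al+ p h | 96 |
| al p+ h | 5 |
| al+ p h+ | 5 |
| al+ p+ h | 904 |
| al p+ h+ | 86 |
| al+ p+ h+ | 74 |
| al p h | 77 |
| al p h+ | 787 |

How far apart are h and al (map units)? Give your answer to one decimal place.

The two rarest classes, al+ p h+ and al p+ h, are the double crossovers. Comparing them with the parentals, only the al allele has switched, so al is the middle locus and the order is p – al – h.
Crossovers in the al–h interval produce the single-crossover classes al p h and al+ p+ h+ (77 + 74 = 151) plus the double crossovers (10).
RF(al–h) = (151 + 10) / 2034 = 161/2034 = 0.0792 → 7.9 map units.

7.9 map units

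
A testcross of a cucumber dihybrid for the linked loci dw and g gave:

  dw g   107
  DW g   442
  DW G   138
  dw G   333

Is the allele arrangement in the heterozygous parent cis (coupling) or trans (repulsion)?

The two most frequent classes are DW g (442) and dw G (333); these are the parental (non-recombinant) types.
So the F1 carried DW g on one chromosome and dw G on the other — the recessive alleles are on opposite chromosomes (trans / repulsion).

trans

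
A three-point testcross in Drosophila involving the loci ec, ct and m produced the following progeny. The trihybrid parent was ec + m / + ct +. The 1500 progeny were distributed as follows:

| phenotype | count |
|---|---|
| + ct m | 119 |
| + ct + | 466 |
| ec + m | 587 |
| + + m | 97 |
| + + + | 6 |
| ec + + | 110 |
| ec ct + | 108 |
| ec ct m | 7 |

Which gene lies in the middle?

ct

The two rarest classes, ec ct m and + + +, are the double crossovers. Comparing them with the parentals, only the ct allele has switched, so ct is the middle locus and the order is ec – ct – m.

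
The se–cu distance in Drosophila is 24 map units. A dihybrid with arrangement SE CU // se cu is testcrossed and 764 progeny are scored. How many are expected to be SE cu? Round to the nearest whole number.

A map distance of 24 map units corresponds to a recombination frequency of 0.240.
The F1 is SE CU / se cu, so SE cu is a recombinant gamete class with expected frequency r/2 = 0.240/2 = 0.1200.
Expected number = 0.1200 × 764 = 91.68 ≈ 92.

92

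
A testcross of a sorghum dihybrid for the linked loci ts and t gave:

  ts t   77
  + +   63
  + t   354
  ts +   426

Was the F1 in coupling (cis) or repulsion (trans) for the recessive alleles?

The two most frequent classes are + t (354) and ts + (426); these are the parental (non-recombinant) types.
So the F1 carried + t on one chromosome and ts + on the other — the recessive alleles are on opposite chromosomes (trans / repulsion).

trans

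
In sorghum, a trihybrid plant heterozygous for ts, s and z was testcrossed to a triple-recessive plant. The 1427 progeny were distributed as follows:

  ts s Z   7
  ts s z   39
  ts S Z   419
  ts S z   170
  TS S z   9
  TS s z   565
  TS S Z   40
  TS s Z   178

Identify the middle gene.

s

The two most frequent reciprocal classes, TS s z and ts S Z, are the parental types, so the F1 was TS s z / ts S Z.
The two rarest classes, TS S z and ts s Z, are the double crossovers. Comparing them with the parentals, only the s allele has switched, so s is the middle locus and the order is ts – s – z.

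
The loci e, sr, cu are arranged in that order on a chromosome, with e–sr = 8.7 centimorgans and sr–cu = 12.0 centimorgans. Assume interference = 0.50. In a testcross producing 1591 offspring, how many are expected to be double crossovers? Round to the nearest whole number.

Map distances give recombination frequencies of 0.087 and 0.120 for the two intervals.
With interference 0.50 (so coincidence = 0.50), expected double-crossover frequency = 0.087 × 0.120 × 0.50 = 0.00522.
Expected number = 0.00522 × 1591 = 8.31 ≈ 8.

8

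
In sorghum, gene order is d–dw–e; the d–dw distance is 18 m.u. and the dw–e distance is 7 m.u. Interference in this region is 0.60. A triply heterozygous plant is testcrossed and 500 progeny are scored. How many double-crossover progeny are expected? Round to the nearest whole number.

3

Map distances give recombination frequencies of 0.180 and 0.070 for the two intervals.
With interference 0.60 (so coincidence = 0.40), expected double-crossover frequency = 0.180 × 0.070 × 0.40 = 0.00504.
Expected number = 0.00504 × 500 = 2.52 ≈ 3.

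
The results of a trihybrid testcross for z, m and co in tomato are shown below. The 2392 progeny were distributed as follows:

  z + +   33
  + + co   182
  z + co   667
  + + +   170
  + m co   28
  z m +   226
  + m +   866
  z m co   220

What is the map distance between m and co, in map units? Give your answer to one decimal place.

The two most frequent reciprocal classes, z + co and + m +, are the parental types, so the F1 was z + co / + m +.
The two rarest classes, z + + and + m co, are the double crossovers. Comparing them with the parentals, only the co allele has switched, so co is the middle locus and the order is m – co – z.
Crossovers in the m–co interval produce the single-crossover classes z m co and + + + (220 + 170 = 390) plus the double crossovers (61).
RF(m–co) = (390 + 61) / 2392 = 451/2392 = 0.1885 → 18.9 map units.

18.9 map units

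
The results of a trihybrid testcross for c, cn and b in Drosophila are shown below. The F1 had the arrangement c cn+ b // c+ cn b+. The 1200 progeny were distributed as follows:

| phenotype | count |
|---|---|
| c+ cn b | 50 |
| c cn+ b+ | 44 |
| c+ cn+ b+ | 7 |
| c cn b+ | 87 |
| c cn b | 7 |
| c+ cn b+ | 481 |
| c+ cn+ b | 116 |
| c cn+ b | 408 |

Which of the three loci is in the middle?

The two rarest classes, c cn b and c+ cn+ b+, are the double crossovers. Comparing them with the parentals, only the cn allele has switched, so cn is the middle locus and the order is c – cn – b.

cn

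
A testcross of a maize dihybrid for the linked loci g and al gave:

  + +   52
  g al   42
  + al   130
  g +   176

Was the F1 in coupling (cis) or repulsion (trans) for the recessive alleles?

The two most frequent classes are + al (130) and g + (176); these are the parental (non-recombinant) types.
So the F1 carried + al on one chromosome and g + on the other — the recessive alleles are on opposite chromosomes (trans / repulsion).

trans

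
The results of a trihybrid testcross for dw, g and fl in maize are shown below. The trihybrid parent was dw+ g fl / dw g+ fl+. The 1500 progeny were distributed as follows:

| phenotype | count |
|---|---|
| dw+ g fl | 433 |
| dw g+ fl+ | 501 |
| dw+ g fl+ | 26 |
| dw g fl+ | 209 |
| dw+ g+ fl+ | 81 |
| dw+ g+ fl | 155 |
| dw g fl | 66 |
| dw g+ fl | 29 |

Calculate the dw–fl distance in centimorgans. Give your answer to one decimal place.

The two rarest classes, dw+ g fl+ and dw g+ fl, are the double crossovers. Comparing them with the parentals, only the fl allele has switched, so fl is the middle locus and the order is dw – fl – g.
Crossovers in the dw–fl interval produce the single-crossover classes dw g fl and dw+ g+ fl+ (66 + 81 = 147) plus the double crossovers (55).
RF(dw–fl) = (147 + 55) / 1500 = 202/1500 = 0.1347 → 13.5 centimorgans.

13.5 centimorgans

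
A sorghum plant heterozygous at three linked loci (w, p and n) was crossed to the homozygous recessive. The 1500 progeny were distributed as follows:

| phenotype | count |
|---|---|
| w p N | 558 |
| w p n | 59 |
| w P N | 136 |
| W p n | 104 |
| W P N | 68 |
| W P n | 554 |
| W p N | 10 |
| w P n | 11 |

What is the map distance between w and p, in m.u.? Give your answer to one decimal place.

17.4 m.u.

The two most frequent reciprocal classes, W P n and w p N, are the parental types, so the F1 was W P n / w p N.
The two rarest classes, w P n and W p N, are the double crossovers. Comparing them with the parentals, only the w allele has switched, so w is the middle locus and the order is n – w – p.
Crossovers in the w–p interval produce the single-crossover classes W p n and w P N (104 + 136 = 240) plus the double crossovers (21).
RF(w–p) = (240 + 21) / 1500 = 261/1500 = 0.1740 → 17.4 m.u.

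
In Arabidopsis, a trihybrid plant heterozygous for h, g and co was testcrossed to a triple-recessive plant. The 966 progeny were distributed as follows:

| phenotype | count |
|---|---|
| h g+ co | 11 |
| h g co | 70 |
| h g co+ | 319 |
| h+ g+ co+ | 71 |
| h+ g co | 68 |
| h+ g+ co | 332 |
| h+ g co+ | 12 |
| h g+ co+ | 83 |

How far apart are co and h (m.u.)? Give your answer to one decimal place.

The two most frequent reciprocal classes, h g co+ and h+ g+ co, are the parental types, so the F1 was h g co+ / h+ g+ co.
The two rarest classes, h+ g co+ and h g+ co, are the double crossovers. Comparing them with the parentals, only the h allele has switched, so h is the middle locus and the order is co – h – g.
Crossovers in the co–h interval produce the single-crossover classes h g co and h+ g+ co+ (70 + 71 = 141) plus the double crossovers (23).
RF(co–h) = (141 + 23) / 966 = 164/966 = 0.1698 → 17.0 m.u.

17.0 m.u.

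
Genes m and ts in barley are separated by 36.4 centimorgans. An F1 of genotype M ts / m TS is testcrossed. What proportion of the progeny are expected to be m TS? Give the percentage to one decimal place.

31.8%

A map distance of 36.4 centimorgans corresponds to a recombination frequency of 0.364.
The F1 is M ts / m TS, so m TS is a parental gamete class with expected frequency (1 − r)/2 = 0.636/2 = 0.3180.
That is 0.3180 = 31.8% of the progeny.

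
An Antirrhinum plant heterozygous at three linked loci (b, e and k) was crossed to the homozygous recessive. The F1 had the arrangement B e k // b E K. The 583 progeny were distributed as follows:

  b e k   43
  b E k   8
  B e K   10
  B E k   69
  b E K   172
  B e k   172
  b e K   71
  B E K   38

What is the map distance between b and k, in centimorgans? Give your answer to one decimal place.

17.0 centimorgans

The two rarest classes, B e K and b E k, are the double crossovers. Comparing them with the parentals, only the k allele has switched, so k is the middle locus and the order is b – k – e.
Crossovers in the b–k interval produce the single-crossover classes b e k and B E K (43 + 38 = 81) plus the double crossovers (18).
RF(b–k) = (81 + 18) / 583 = 99/583 = 0.1698 → 17.0 centimorgans.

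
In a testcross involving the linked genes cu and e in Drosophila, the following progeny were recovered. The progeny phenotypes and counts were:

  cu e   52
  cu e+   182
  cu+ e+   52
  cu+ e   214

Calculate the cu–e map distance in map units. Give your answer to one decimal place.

20.8 map units

The two most frequent classes, cu+ e (214) and cu e+ (182), are the parental types, so the F1 was cu+ e / cu e+.
The recombinant classes are cu+ e+ and cu e: 52 + 52 = 104.
Recombination frequency = 104/500 = 0.2080 ≈ 20.8%, i.e. 20.8 map units.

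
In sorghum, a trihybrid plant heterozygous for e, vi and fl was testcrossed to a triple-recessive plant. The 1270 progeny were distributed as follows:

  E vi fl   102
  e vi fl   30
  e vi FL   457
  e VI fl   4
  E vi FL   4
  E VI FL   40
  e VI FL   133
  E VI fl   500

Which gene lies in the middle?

The two most frequent reciprocal classes, E VI fl and e vi FL, are the parental types, so the F1 was E VI fl / e vi FL.
The two rarest classes, e VI fl and E vi FL, are the double crossovers. Comparing them with the parentals, only the e allele has switched, so e is the middle locus and the order is fl – e – vi.

e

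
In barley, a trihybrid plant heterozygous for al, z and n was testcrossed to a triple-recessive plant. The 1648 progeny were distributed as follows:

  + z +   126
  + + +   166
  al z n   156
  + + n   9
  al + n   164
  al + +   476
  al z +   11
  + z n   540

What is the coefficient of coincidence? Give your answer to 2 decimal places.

0.31

The two most frequent reciprocal classes, al + + and + z n, are the parental types, so the F1 was al + + / + z n.
The two rarest classes, al z + and + + n, are the double crossovers. Comparing them with the parentals, only the z allele has switched, so z is the middle locus and the order is n – z – al.
n–z: (290 + 20)/1648 = 0.1881; z–al: (322 + 20)/1648 = 0.2075.
Expected DCO frequency = 0.1881 × 0.2075 ≈ 0.03903; observed = 20/1648 ≈ 0.01214.
Coefficient of coincidence = 0.01214/0.03903 ≈ 0.31.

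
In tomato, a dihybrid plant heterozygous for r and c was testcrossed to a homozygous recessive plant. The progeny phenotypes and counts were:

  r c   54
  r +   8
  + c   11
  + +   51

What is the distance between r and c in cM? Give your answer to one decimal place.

15.3 cM

The two most frequent classes, + + (51) and r c (54), are the parental types, so the F1 was + + / r c.
The recombinant classes are + c and r +: 11 + 8 = 19.
Recombination frequency = 19/124 = 0.1532 ≈ 15.3%, i.e. 15.3 cM.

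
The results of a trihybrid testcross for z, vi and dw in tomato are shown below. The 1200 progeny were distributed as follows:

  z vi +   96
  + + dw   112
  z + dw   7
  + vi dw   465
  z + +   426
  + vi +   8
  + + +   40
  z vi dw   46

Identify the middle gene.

dw

The two most frequent reciprocal classes, + vi dw and z + +, are the parental types, so the F1 was + vi dw / z + +.
The two rarest classes, + vi + and z + dw, are the double crossovers. Comparing them with the parentals, only the dw allele has switched, so dw is the middle locus and the order is z – dw – vi.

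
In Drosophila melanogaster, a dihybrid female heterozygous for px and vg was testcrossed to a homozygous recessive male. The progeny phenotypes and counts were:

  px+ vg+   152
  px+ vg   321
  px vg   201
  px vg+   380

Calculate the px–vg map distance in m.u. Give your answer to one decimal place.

The two most frequent classes, px+ vg (321) and px vg+ (380), are the parental types, so the F1 was px+ vg / px vg+.
The recombinant classes are px+ vg+ and px vg: 152 + 201 = 353.
Recombination frequency = 353/1054 = 0.3349 ≈ 33.5%, i.e. 33.5 m.u.

33.5 m.u.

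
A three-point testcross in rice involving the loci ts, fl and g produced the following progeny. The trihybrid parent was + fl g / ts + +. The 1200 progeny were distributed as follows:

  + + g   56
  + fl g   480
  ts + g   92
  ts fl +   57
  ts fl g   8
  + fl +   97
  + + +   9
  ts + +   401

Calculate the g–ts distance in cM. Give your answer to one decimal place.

The two rarest classes, ts fl g and + + +, are the double crossovers. Comparing them with the parentals, only the ts allele has switched, so ts is the middle locus and the order is fl – ts – g.
Crossovers in the ts–g interval produce the single-crossover classes + fl + and ts + g (97 + 92 = 189) plus the double crossovers (17).
RF(ts–g) = (189 + 17) / 1200 = 206/1200 = 0.1717 → 17.2 cM.

17.2 cM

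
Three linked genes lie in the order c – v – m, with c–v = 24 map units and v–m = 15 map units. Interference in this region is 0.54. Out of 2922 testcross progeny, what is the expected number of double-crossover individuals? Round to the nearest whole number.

Map distances give recombination frequencies of 0.240 and 0.150 for the two intervals.
With interference 0.54 (so coincidence = 0.46), expected double-crossover frequency = 0.240 × 0.150 × 0.46 = 0.01656.
Expected number = 0.01656 × 2922 = 48.39 ≈ 48.

48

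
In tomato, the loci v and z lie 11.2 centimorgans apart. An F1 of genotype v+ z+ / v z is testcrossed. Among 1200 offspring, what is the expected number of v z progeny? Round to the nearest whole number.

A map distance of 11.2 centimorgans corresponds to a recombination frequency of 0.112.
The F1 is v+ z+ / v z, so v z is a parental gamete class with expected frequency (1 − r)/2 = 0.888/2 = 0.4440.
Expected number = 0.4440 × 1200 = 532.80 ≈ 533.

533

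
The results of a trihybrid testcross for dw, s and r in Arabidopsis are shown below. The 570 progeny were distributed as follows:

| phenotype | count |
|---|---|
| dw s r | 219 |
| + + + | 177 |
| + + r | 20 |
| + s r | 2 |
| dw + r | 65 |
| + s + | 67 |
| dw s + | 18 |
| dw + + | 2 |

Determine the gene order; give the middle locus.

dw

The two most frequent reciprocal classes, dw s r and + + +, are the parental types, so the F1 was dw s r / + + +.
The two rarest classes, + s r and dw + +, are the double crossovers. Comparing them with the parentals, only the dw allele has switched, so dw is the middle locus and the order is r – dw – s.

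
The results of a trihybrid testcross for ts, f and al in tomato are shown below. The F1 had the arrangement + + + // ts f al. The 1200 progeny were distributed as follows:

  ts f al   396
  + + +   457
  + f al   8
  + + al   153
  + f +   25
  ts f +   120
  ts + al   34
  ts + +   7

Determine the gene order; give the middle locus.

The two rarest classes, ts + + and + f al, are the double crossovers. Comparing them with the parentals, only the ts allele has switched, so ts is the middle locus and the order is f – ts – al.

ts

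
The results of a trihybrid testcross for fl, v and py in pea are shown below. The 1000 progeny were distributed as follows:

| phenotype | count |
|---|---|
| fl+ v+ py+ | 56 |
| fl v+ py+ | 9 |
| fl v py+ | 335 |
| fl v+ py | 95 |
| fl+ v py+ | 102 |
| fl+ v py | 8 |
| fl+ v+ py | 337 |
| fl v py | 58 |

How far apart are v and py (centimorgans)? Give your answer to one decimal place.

The two most frequent reciprocal classes, fl+ v+ py and fl v py+, are the parental types, so the F1 was fl+ v+ py / fl v py+.
The two rarest classes, fl+ v py and fl v+ py+, are the double crossovers. Comparing them with the parentals, only the v allele has switched, so v is the middle locus and the order is fl – v – py.
Crossovers in the v–py interval produce the single-crossover classes fl+ v+ py+ and fl v py (56 + 58 = 114) plus the double crossovers (17).
RF(v–py) = (114 + 17) / 1000 = 131/1000 = 0.1310 → 13.1 centimorgans.

13.1 centimorgans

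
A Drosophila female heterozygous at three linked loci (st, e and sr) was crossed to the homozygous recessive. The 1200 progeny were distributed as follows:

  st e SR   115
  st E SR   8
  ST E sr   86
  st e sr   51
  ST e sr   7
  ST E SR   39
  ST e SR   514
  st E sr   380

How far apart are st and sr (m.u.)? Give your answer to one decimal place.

The two most frequent reciprocal classes, ST e SR and st E sr, are the parental types, so the F1 was ST e SR / st E sr.
The two rarest classes, ST e sr and st E SR, are the double crossovers. Comparing them with the parentals, only the sr allele has switched, so sr is the middle locus and the order is e – sr – st.
Crossovers in the sr–st interval produce the single-crossover classes st e SR and ST E sr (115 + 86 = 201) plus the double crossovers (15).
RF(sr–st) = (201 + 15) / 1200 = 216/1200 = 0.1800 → 18.0 m.u.

18.0 m.u.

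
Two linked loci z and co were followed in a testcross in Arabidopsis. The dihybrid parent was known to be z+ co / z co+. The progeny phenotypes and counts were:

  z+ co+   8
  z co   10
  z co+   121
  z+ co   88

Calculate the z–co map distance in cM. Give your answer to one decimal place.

The recombinant classes are z+ co+ and z co: 8 + 10 = 18.
Recombination frequency = 18/227 = 0.0793 ≈ 7.9%, i.e. 7.9 cM.

7.9 cM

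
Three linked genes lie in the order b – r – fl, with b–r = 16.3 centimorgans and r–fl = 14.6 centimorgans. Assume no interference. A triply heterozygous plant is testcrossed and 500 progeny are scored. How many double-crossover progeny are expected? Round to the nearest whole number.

Map distances give recombination frequencies of 0.163 and 0.146 for the two intervals.
With no interference, expected double-crossover frequency = 0.163 × 0.146 = 0.02380.
Expected number = 0.02380 × 500 = 11.90 ≈ 12.

12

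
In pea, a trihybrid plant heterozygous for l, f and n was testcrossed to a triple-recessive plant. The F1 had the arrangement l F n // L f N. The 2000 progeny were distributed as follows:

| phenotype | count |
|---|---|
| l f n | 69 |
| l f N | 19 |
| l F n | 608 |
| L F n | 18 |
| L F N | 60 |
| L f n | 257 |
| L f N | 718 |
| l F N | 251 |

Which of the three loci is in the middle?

l

The two rarest classes, L F n and l f N, are the double crossovers. Comparing them with the parentals, only the l allele has switched, so l is the middle locus and the order is n – l – f.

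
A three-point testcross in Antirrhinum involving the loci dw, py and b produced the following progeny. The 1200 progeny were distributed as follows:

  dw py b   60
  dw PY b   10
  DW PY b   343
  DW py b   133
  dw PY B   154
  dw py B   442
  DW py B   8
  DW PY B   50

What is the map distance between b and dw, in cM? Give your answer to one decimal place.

The two most frequent reciprocal classes, dw py B and DW PY b, are the parental types, so the F1 was dw py B / DW PY b.
The two rarest classes, DW py B and dw PY b, are the double crossovers. Comparing them with the parentals, only the dw allele has switched, so dw is the middle locus and the order is b – dw – py.
Crossovers in the b–dw interval produce the single-crossover classes dw py b and DW PY B (60 + 50 = 110) plus the double crossovers (18).
RF(b–dw) = (110 + 18) / 1200 = 128/1200 = 0.1067 → 10.7 cM.

10.7 cM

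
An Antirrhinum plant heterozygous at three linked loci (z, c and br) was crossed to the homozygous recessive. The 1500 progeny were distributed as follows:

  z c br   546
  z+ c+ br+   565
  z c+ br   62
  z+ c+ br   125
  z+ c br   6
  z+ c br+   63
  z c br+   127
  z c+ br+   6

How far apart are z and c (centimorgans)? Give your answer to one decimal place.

9.1 centimorgans

The two most frequent reciprocal classes, z c br and z+ c+ br+, are the parental types, so the F1 was z c br / z+ c+ br+.
The two rarest classes, z+ c br and z c+ br+, are the double crossovers. Comparing them with the parentals, only the z allele has switched, so z is the middle locus and the order is br – z – c.
Crossovers in the z–c interval produce the single-crossover classes z c+ br and z+ c br+ (62 + 63 = 125) plus the double crossovers (12).
RF(z–c) = (125 + 12) / 1500 = 137/1500 = 0.0913 → 9.1 centimorgans.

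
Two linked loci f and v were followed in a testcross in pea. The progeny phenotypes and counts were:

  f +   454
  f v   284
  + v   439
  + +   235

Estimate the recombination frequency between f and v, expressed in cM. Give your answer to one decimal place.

36.8 cM

The two most frequent classes, + v (439) and f + (454), are the parental types, so the F1 was + v / f +.
The recombinant classes are + + and f v: 235 + 284 = 519.
Recombination frequency = 519/1412 = 0.3676 ≈ 36.8%, i.e. 36.8 cM.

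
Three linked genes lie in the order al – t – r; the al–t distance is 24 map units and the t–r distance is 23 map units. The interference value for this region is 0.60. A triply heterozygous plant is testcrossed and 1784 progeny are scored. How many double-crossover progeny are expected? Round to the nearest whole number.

Map distances give recombination frequencies of 0.240 and 0.230 for the two intervals.
With interference 0.60 (so coincidence = 0.40), expected double-crossover frequency = 0.240 × 0.230 × 0.40 = 0.02208.
Expected number = 0.02208 × 1784 = 39.39 ≈ 39.

39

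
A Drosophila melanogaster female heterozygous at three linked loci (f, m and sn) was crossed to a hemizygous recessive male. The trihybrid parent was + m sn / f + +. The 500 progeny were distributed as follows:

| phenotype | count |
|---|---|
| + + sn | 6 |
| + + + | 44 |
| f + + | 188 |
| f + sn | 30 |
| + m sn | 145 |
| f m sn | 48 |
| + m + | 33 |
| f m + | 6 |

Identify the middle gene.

m

The two rarest classes, + + sn and f m +, are the double crossovers. Comparing them with the parentals, only the m allele has switched, so m is the middle locus and the order is f – m – sn.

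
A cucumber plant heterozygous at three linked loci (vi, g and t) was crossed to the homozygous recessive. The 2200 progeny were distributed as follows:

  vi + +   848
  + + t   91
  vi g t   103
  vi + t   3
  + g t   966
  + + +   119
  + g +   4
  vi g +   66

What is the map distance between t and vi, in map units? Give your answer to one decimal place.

10.4 map units

The two most frequent reciprocal classes, vi + + and + g t, are the parental types, so the F1 was vi + + / + g t.
The two rarest classes, vi + t and + g +, are the double crossovers. Comparing them with the parentals, only the t allele has switched, so t is the middle locus and the order is g – t – vi.
Crossovers in the t–vi interval produce the single-crossover classes + + + and vi g t (119 + 103 = 222) plus the double crossovers (7).
RF(t–vi) = (222 + 7) / 2200 = 229/2200 = 0.1041 → 10.4 map units.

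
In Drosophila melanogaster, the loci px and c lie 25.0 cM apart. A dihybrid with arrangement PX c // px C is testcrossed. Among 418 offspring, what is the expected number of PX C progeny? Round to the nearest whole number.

52

A map distance of 25.0 cM corresponds to a recombination frequency of 0.250.
The F1 is PX c / px C, so PX C is a recombinant gamete class with expected frequency r/2 = 0.250/2 = 0.1250.
Expected number = 0.1250 × 418 = 52.25 ≈ 52.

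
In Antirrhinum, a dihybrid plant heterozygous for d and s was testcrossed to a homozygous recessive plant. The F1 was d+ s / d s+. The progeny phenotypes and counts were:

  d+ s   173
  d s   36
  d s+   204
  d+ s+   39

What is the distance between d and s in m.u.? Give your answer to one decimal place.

The recombinant classes are d+ s+ and d s: 39 + 36 = 75.
Recombination frequency = 75/452 = 0.1659 ≈ 16.6%, i.e. 16.6 m.u.

16.6 m.u.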